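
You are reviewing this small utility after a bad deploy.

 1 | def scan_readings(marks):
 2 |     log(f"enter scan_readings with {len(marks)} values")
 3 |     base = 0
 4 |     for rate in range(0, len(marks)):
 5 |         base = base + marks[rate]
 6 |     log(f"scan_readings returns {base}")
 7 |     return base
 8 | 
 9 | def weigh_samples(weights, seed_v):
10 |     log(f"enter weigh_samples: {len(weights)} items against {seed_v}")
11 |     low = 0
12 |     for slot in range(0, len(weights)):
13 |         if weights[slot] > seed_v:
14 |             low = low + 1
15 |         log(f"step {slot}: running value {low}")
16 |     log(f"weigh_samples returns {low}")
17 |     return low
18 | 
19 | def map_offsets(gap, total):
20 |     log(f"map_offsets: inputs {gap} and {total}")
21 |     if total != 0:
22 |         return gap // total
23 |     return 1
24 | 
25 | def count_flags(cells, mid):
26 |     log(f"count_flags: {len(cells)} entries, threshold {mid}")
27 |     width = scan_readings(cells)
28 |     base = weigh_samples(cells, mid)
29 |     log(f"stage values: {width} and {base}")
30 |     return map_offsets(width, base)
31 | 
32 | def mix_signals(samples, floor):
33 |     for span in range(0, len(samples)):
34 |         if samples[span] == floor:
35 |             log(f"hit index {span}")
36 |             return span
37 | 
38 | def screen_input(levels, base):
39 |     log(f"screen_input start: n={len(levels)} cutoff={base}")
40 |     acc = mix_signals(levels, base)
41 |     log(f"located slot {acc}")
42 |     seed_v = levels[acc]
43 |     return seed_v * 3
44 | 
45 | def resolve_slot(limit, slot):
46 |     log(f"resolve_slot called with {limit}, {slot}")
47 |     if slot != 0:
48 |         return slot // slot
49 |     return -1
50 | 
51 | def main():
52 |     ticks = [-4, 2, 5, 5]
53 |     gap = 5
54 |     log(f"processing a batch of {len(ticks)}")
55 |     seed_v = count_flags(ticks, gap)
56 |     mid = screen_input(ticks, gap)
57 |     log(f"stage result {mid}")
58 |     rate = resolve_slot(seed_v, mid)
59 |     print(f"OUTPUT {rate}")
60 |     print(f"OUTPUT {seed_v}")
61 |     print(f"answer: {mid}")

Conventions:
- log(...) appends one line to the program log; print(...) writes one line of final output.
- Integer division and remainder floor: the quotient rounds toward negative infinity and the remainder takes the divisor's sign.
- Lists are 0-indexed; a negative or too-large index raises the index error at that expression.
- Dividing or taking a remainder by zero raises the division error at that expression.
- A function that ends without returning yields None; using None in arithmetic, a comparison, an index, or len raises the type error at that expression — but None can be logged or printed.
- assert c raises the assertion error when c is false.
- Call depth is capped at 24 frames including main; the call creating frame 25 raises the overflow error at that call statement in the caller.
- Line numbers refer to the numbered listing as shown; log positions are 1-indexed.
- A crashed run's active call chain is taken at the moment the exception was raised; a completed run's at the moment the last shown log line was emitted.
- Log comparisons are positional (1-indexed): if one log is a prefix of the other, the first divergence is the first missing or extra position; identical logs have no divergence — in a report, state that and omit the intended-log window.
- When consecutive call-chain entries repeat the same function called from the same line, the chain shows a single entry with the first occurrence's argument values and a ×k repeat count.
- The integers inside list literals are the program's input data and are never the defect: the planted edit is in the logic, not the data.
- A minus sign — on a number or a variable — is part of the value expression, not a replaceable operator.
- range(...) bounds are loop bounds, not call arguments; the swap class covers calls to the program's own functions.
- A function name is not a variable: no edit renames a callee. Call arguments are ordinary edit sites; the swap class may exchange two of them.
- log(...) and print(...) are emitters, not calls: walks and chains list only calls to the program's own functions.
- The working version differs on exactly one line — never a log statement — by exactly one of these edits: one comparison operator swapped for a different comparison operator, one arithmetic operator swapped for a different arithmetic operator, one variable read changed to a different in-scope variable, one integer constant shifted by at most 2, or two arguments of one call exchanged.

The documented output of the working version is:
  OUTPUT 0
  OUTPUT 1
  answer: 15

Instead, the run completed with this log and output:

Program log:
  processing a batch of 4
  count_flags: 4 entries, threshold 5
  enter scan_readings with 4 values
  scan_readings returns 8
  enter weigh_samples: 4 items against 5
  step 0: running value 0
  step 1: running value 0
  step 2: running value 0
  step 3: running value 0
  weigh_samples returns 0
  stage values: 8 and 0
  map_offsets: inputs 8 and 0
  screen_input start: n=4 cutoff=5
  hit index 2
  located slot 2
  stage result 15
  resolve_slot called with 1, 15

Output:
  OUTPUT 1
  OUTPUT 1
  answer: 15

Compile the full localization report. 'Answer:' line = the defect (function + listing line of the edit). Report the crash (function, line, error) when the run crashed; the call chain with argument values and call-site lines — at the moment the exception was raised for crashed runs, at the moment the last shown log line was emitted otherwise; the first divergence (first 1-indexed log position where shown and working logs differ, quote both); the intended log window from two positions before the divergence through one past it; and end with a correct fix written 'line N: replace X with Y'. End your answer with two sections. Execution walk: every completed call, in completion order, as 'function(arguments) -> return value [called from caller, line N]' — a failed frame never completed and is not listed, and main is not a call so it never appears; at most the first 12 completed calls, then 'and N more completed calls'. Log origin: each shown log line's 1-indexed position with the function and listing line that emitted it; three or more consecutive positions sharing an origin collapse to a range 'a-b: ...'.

Answer: the defect is in resolve_slot at line 48.
Key fact: Nothing in the log betrays the bug — only the output does.
Call chain: main -> resolve_slot(1, 15) (called at line 58).
First divergence: there is none — every log position agrees.
Execution walk:
  scan_readings([-4, 2, 5, 5]) -> 8  [called from count_flags, line 27]
  weigh_samples([-4, 2, 5, 5], 5) -> 0  [called from count_flags, line 28]
  map_offsets(8, 0) -> 1  [called from count_flags, line 30]
  count_flags([-4, 2, 5, 5], 5) -> 1  [called from main, line 55]
  mix_signals([-4, 2, 5, 5], 5) -> 2  [called from screen_input, line 40]
  screen_input([-4, 2, 5, 5], 5) -> 15  [called from main, line 56]
  resolve_slot(1, 15) -> 1  [called from main, line 58]
Log line origins:
  1 — main, line 54
  2 — count_flags, line 26
  3 — scan_readings, line 2
  4 — scan_readings, line 6
  5 — weigh_samples, line 10
  6-9 — weigh_samples, line 15
  10 — weigh_samples, line 16
  11 — count_flags, line 29
  12 — map_offsets, line 20
  13 — screen_input, line 39
  14 — mix_signals, line 35
  15 — screen_input, line 41
  16 — main, line 57
  17 — resolve_slot, line 46
A correct fix: line 48: replace `slot // slot` with `limit // slot`.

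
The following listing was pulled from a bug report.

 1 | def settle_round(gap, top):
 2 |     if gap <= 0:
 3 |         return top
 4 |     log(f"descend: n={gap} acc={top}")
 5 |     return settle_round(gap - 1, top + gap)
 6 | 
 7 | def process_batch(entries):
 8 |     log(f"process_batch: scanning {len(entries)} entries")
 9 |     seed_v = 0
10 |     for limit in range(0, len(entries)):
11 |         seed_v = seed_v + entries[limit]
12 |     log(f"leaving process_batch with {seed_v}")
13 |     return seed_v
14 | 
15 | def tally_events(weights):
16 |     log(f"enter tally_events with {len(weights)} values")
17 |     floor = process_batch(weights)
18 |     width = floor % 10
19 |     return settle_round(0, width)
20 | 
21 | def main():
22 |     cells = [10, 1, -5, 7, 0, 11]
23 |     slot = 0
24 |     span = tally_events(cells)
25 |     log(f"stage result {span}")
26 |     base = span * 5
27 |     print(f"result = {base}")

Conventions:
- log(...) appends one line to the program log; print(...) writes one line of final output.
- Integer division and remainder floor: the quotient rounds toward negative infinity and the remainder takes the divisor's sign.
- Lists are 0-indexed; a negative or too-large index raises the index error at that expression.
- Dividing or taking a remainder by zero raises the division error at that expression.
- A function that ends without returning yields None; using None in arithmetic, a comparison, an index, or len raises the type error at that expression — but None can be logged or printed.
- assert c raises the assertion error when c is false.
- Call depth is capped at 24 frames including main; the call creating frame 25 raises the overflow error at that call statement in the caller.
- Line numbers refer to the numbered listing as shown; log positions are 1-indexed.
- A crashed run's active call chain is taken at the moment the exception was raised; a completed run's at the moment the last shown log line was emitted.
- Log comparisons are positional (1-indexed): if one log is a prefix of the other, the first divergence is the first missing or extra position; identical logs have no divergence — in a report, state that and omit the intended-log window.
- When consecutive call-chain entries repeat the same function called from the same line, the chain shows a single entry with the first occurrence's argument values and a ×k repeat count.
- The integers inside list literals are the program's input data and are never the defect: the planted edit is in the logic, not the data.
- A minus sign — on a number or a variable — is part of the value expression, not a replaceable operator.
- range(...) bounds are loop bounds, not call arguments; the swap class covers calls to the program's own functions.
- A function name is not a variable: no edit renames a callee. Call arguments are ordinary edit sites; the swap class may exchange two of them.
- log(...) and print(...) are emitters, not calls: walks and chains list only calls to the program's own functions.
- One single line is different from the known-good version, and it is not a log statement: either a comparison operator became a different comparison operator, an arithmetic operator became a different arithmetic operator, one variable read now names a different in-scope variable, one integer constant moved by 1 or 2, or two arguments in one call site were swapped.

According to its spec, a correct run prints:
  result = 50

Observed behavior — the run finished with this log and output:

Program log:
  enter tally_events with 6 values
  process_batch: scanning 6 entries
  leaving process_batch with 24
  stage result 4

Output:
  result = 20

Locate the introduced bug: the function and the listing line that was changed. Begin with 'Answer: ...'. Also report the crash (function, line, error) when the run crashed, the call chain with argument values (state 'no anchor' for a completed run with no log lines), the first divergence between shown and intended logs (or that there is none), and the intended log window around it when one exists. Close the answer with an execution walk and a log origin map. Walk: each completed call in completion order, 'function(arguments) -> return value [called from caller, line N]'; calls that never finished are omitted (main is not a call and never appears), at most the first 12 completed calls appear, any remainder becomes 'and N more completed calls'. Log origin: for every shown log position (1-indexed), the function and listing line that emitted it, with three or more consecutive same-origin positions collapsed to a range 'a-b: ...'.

Answer: the defect is in tally_events at line 19.
Core observation: Position 4 is the first bad log line: 'stage result 4' should read 'descend: n=4 acc=0'.
Call chain: main.
First divergence: position 4 — shown 'stage result 4', intended 'descend: n=4 acc=0'.
Intended log window:
  2: process_batch: scanning 6 entries
  3: leaving process_batch with 24
  4: descend: n=4 acc=0
  5: descend: n=3 acc=4
Execution walk:
  process_batch([10, 1, -5, 7, 0, 11]) -> 24  [called from tally_events, line 17]
  settle_round(0, 4) -> 4  [called from tally_events, line 19]
  tally_events([10, 1, -5, 7, 0, 11]) -> 4  [called from main, line 24]
Origin of each log line:
  1 — tally_events, line 16
  2 — process_batch, line 8
  3 — process_batch, line 12
  4 — main, line 25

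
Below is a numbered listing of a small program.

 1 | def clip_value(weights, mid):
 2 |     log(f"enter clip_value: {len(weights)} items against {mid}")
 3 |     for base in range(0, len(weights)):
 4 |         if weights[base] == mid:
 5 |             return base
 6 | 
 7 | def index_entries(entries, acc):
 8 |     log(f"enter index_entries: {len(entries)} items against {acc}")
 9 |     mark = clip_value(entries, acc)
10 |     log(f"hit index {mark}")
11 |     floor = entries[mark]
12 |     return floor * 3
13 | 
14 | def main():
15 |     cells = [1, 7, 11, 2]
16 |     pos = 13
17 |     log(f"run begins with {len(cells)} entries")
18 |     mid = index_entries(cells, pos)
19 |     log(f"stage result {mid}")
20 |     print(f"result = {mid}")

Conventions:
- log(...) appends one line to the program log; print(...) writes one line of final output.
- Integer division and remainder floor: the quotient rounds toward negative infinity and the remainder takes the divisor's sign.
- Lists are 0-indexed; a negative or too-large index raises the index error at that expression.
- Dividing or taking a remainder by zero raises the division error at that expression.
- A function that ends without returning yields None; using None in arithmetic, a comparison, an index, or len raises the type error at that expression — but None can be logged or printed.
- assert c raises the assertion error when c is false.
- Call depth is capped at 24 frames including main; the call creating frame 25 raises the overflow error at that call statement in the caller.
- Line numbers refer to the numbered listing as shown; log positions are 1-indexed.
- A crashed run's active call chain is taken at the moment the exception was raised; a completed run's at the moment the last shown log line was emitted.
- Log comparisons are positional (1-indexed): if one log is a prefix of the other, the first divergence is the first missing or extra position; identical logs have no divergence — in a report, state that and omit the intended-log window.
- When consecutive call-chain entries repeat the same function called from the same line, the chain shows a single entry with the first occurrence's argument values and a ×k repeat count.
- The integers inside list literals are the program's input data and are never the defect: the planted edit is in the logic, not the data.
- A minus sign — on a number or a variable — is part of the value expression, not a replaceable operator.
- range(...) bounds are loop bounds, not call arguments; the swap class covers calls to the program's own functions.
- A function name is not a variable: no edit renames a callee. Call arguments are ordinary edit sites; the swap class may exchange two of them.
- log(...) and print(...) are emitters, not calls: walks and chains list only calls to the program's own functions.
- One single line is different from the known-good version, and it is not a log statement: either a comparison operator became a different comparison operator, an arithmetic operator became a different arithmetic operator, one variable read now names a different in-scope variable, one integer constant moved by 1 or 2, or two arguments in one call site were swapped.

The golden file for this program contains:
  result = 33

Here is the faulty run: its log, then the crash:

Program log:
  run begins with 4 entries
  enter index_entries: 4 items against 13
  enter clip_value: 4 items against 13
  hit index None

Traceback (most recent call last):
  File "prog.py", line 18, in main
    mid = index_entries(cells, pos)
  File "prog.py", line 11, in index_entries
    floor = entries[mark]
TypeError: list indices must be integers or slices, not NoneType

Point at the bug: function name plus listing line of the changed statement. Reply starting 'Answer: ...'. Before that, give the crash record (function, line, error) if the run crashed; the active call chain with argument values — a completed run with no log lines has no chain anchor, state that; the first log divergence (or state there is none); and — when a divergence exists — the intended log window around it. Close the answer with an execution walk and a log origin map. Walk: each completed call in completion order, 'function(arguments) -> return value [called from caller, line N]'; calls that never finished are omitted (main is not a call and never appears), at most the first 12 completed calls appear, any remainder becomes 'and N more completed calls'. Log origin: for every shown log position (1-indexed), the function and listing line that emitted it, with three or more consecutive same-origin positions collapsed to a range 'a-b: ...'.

Answer: the defect is in main at line 16.
The tell: The earliest visible damage is log position 2 — 'enter index_entries: 4 items against 13' rather than the intended 'enter index_entries: 4 items against 11'.
Crash: index_entries, line 11, TypeError.
Call chain: main -> index_entries([1, 7, 11, 2], 13) (called at line 18).
First divergence: at position 2 the run shows 'enter index_entries: 4 items against 13' where the working version logs 'enter index_entries: 4 items against 11'.
Intended log window:
  1: run begins with 4 entries
  2: enter index_entries: 4 items against 11
  3: enter clip_value: 4 items against 11
Execution walk:
  clip_value([1, 7, 11, 2], 13) -> None  [called from index_entries, line 9]
Log line origins:
  1: from main, line 17
  2: from index_entries, line 8
  3: from clip_value, line 2
  4: from index_entries, line 10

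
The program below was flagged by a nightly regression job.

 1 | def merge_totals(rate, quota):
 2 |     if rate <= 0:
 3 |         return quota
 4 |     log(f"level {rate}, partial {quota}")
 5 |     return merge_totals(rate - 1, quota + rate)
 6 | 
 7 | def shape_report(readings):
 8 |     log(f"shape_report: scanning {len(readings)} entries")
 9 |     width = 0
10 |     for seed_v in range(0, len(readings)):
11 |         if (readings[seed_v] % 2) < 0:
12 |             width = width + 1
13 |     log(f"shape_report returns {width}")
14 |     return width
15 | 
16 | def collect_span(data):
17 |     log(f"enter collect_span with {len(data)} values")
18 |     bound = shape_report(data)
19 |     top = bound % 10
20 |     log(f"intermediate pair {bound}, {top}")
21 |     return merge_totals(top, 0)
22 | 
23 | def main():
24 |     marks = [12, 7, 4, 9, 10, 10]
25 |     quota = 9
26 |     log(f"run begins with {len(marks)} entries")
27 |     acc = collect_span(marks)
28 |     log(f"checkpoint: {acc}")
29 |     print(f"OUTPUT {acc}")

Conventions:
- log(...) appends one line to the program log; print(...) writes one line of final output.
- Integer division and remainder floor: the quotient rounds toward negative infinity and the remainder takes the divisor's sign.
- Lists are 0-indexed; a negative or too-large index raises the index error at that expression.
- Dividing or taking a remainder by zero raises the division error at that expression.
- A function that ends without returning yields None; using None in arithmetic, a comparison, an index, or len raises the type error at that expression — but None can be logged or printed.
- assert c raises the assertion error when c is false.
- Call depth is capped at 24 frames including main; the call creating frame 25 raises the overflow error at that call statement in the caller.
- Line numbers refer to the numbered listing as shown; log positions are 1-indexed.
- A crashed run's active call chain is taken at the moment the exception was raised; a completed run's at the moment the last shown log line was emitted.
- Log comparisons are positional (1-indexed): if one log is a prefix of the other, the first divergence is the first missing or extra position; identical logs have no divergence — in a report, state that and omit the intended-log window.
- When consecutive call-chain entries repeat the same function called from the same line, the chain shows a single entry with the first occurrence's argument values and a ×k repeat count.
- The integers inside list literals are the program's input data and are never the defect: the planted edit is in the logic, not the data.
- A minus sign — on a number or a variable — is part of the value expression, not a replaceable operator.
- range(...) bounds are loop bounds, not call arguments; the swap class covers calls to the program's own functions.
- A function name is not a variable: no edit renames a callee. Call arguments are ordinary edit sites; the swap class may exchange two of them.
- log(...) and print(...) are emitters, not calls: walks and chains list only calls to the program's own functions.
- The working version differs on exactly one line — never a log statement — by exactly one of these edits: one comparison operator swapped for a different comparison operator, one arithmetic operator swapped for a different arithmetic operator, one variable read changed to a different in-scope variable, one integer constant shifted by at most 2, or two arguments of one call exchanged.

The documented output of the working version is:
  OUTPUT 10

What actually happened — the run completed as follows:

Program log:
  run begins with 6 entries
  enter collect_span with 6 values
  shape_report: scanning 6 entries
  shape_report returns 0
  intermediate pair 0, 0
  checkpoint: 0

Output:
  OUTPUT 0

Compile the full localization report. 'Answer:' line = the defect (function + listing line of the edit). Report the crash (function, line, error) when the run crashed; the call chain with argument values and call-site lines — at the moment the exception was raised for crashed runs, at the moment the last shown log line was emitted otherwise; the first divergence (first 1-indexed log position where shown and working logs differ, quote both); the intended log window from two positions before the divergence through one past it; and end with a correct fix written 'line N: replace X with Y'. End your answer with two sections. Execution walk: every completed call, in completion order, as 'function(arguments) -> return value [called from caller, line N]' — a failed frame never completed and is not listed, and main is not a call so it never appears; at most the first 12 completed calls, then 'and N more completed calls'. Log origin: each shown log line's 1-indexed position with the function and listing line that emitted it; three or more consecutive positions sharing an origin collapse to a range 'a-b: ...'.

Answer: the defect is in shape_report at line 11.
The tell: Everything matches until log position 4, which reads 'shape_report returns 0' in place of 'shape_report returns 4'.
Call chain: main.
First divergence: position 4; shown 'shape_report returns 0' vs intended 'shape_report returns 4'.
Intended log window:
  2: enter collect_span with 6 values
  3: shape_report: scanning 6 entries
  4: shape_report returns 4
  5: intermediate pair 4, 4
Execution walk:
  shape_report([12, 7, 4, 9, 10, 10]) -> 0  [called from collect_span, line 18]
  merge_totals(0, 0) -> 0  [called from collect_span, line 21]
  collect_span([12, 7, 4, 9, 10, 10]) -> 0  [called from main, line 27]
Log origins:
  1: from main, line 26
  2: from collect_span, line 17
  3: from shape_report, line 8
  4: from shape_report, line 13
  5: from collect_span, line 20
  6: from main, line 28
A correct fix: line 11: replace `<` with `==`.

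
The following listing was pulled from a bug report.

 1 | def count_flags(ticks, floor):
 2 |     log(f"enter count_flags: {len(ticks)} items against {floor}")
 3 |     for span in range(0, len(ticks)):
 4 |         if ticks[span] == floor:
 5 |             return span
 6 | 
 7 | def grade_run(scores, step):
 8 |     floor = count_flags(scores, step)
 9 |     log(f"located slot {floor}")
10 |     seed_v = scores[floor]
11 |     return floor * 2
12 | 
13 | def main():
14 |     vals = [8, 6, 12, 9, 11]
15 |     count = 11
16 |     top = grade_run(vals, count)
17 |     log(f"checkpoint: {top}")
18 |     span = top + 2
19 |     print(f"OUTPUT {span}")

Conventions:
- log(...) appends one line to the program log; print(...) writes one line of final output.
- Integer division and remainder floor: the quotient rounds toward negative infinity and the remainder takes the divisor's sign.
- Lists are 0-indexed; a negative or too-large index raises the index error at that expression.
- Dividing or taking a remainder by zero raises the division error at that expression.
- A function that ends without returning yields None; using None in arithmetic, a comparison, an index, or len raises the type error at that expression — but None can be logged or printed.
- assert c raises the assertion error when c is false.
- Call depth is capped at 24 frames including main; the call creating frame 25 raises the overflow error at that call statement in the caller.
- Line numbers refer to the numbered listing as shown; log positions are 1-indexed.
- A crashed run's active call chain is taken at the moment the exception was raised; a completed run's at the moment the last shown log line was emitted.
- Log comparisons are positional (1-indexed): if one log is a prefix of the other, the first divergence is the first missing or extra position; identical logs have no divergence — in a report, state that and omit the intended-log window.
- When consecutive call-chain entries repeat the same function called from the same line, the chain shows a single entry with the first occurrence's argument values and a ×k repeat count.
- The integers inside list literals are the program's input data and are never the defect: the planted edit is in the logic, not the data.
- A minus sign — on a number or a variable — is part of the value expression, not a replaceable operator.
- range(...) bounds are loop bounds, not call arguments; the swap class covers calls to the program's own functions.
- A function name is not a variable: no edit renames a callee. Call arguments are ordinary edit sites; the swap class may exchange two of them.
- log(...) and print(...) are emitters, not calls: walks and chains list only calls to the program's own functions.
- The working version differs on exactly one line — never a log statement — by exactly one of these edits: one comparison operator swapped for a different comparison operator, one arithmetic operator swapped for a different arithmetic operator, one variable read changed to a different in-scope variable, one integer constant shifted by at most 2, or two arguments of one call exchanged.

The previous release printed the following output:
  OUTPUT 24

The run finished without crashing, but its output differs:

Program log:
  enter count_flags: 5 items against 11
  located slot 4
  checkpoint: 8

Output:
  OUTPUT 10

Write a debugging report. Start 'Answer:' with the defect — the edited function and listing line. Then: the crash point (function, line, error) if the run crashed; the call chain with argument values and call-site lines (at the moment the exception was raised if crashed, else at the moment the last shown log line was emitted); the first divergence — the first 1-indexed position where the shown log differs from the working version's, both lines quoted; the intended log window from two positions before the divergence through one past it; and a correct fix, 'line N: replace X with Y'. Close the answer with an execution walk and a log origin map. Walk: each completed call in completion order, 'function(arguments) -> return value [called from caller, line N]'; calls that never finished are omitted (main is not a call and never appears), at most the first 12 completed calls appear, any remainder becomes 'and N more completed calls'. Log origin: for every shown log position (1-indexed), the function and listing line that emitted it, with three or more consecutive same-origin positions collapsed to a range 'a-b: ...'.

Answer: the defect is in grade_run at line 11.
Key fact: Everything matches until log position 3, which reads 'checkpoint: 8' in place of 'checkpoint: 22'.
Call chain: main.
First divergence: at position 3 the run shows 'checkpoint: 8' where the working version logs 'checkpoint: 22'.
Intended log window:
  1: enter count_flags: 5 items against 11
  2: located slot 4
  3: checkpoint: 22
Execution walk:
  count_flags([8, 6, 12, 9, 11], 11) -> 4  [called from grade_run, line 8]
  grade_run([8, 6, 12, 9, 11], 11) -> 8  [called from main, line 16]
Log line origins:
  1: logged in count_flags at line 2
  2: logged in grade_run at line 9
  3: logged in main at line 17
A correct fix: line 11: replace `floor` with `seed_v`.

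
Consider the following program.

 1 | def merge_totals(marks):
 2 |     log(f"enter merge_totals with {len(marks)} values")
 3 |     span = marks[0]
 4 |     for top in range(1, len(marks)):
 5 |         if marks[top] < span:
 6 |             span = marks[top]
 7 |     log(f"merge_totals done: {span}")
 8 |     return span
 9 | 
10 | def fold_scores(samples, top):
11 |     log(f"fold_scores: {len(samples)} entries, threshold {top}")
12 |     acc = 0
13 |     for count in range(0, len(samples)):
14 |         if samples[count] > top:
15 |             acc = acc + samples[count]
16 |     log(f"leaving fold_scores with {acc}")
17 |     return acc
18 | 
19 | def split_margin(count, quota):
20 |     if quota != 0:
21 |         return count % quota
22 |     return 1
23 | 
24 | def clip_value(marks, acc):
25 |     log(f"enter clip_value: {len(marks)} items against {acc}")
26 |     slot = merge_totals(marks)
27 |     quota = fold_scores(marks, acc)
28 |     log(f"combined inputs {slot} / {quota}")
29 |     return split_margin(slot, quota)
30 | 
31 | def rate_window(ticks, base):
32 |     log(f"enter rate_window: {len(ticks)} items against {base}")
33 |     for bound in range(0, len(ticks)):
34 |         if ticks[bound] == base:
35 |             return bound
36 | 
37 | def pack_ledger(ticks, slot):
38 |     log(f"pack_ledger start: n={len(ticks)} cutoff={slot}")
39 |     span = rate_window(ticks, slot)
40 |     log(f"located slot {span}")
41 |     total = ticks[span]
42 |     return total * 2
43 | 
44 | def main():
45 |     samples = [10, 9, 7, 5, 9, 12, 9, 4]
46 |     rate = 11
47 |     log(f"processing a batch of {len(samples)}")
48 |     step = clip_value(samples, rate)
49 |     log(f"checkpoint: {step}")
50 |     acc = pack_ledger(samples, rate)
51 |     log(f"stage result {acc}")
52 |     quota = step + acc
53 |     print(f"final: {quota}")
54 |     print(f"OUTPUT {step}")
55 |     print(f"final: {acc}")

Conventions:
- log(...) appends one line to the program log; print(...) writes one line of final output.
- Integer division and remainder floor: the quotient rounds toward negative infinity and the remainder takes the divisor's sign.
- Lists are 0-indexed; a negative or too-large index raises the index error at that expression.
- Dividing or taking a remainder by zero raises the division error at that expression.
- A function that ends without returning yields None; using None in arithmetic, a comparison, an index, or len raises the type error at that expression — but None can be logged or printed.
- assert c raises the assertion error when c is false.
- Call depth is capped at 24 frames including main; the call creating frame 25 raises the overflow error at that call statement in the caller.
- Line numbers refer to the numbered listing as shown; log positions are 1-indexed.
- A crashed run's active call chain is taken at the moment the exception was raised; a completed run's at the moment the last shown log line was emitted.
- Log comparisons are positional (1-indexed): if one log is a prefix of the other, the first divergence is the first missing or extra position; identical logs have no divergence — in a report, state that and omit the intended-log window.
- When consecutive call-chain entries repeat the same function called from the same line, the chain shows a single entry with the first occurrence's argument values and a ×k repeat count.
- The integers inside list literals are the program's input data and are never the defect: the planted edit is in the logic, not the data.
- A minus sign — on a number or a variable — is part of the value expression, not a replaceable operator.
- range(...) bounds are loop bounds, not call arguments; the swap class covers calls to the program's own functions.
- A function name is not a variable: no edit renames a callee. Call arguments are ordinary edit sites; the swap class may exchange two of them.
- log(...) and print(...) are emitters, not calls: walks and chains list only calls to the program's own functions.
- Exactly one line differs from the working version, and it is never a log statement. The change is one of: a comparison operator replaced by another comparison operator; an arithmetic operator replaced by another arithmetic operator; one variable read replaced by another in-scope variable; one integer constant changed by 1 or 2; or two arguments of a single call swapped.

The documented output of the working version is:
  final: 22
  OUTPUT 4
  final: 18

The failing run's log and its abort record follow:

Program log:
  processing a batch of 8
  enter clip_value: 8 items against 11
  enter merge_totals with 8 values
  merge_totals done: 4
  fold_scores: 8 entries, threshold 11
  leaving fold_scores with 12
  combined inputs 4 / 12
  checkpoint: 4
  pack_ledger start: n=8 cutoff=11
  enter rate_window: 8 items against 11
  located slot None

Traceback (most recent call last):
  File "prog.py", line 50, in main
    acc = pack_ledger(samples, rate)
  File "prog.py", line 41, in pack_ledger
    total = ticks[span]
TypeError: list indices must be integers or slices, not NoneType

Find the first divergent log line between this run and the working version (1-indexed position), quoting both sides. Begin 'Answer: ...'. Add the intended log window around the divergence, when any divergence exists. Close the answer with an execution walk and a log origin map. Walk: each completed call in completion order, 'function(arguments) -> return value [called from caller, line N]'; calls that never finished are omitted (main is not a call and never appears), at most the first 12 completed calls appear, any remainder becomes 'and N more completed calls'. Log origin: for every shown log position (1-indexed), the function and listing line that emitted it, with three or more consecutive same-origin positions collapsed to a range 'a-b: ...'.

Answer: position 2 — the shown line 'enter clip_value: 8 items against 11' should read 'enter clip_value: 8 items against 9'.
Intended log window:
  1: processing a batch of 8
  2: enter clip_value: 8 items against 9
  3: enter merge_totals with 8 values
Execution walk:
  merge_totals([10, 9, 7, 5, 9, 12, 9, 4]) -> 4  [called from clip_value, line 26]
  fold_scores([10, 9, 7, 5, 9, 12, 9, 4], 11) -> 12  [called from clip_value, line 27]
  split_margin(4, 12) -> 4  [called from clip_value, line 29]
  clip_value([10, 9, 7, 5, 9, 12, 9, 4], 11) -> 4  [called from main, line 48]
  rate_window([10, 9, 7, 5, 9, 12, 9, 4], 11) -> None  [called from pack_ledger, line 39]
Log line origins:
  1: emitted by main (line 47)
  2: emitted by clip_value (line 25)
  3: emitted by merge_totals (line 2)
  4: emitted by merge_totals (line 7)
  5: emitted by fold_scores (line 11)
  6: emitted by fold_scores (line 16)
  7: emitted by clip_value (line 28)
  8: emitted by main (line 49)
  9: emitted by pack_ledger (line 38)
  10: emitted by rate_window (line 32)
  11: emitted by pack_ledger (line 40)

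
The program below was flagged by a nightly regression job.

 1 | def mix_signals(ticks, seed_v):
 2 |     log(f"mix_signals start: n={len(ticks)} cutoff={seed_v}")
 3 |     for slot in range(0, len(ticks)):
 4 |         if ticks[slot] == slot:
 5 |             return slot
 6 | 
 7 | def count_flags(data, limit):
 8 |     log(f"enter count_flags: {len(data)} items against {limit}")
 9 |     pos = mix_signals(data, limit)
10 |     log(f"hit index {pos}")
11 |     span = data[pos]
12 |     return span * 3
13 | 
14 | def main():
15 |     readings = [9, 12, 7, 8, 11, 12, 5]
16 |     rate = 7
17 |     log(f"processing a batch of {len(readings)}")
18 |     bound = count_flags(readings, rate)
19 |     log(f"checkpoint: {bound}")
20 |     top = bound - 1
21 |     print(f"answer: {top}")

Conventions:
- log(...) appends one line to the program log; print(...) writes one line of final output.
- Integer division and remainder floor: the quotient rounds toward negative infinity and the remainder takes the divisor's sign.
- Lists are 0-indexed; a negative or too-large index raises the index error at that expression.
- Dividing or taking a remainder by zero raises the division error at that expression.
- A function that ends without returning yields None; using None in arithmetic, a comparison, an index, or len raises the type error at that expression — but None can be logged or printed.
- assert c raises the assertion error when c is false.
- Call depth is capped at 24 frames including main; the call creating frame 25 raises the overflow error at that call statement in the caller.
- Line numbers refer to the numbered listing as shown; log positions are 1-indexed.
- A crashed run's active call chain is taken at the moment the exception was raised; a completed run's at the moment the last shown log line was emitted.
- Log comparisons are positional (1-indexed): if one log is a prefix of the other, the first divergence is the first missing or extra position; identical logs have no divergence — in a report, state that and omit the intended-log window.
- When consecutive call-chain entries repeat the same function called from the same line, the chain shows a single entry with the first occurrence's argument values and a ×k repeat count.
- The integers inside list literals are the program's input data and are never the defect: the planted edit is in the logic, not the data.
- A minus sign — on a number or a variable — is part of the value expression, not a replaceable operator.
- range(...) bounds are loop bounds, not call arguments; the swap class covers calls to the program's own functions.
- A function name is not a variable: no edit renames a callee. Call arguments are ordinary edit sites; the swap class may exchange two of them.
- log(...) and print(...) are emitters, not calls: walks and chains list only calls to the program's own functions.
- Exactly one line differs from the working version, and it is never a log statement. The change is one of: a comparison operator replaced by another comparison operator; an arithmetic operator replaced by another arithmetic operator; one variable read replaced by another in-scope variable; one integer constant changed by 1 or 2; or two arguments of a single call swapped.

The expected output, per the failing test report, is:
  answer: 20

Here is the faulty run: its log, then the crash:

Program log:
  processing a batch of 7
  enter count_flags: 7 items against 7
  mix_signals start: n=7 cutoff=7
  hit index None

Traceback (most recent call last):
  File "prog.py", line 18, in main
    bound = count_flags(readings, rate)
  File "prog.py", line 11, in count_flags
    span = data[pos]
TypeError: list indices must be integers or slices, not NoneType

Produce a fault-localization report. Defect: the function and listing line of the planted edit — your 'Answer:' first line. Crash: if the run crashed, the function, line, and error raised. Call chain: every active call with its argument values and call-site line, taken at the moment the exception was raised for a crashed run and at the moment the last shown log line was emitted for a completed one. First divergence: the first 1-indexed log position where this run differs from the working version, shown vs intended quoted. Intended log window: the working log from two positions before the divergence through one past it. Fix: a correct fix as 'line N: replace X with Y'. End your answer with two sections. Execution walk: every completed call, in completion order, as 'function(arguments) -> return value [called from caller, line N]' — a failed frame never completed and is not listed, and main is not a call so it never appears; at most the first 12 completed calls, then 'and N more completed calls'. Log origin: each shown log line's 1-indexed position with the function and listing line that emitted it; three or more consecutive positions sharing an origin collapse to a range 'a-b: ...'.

Answer: the defect is in mix_signals at line 4.
Key fact: At log position 4 the runs split — shown 'hit index None', but the working version logs 'hit index 2'.
Crash: count_flags, line 11, TypeError.
Call chain: main -> count_flags([9, 12, 7, 8, 11, 12, 5], 7) (called at line 18).
First divergence: position 4; shown 'hit index None' vs intended 'hit index 2'.
Intended log window:
  2: enter count_flags: 7 items against 7
  3: mix_signals start: n=7 cutoff=7
  4: hit index 2
  5: checkpoint: 21
Execution walk:
  mix_signals([9, 12, 7, 8, 11, 12, 5], 7) -> None  [called from count_flags, line 9]
Log origin:
  1: from main, line 17
  2: from count_flags, line 8
  3: from mix_signals, line 2
  4: from count_flags, line 10
A correct fix: line 4: replace `ticks[slot] == slot` with `ticks[slot] == seed_v`.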